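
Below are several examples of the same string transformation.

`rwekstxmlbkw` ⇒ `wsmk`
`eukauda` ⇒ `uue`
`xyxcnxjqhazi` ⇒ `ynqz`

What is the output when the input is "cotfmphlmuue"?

omlu

What's happening: move the first character to the end, then keep one character in every 3, starting at position 1 (positions 1st, 4th, 7th, ...).
"cotfmphlmuue" → "omlu".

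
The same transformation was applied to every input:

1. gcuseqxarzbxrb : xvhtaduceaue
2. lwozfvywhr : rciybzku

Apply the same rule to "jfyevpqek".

bhysthn

Each output is the input with this applied: delete the first 2 characters, then shift every letter 3 places forward in the alphabet (wrapping around).
Working it through for "jfyevpqek": intermediate "yevpqek", final "bhysthn".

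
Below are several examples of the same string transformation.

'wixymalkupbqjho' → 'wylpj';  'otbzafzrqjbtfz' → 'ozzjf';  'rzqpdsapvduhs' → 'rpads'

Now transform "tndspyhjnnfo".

tshn

The rule is to keep one character in every 3, starting at position 1 (positions 1st, 4th, 7th, ...).
On "tndspyhjnnfo" that produces "tshn".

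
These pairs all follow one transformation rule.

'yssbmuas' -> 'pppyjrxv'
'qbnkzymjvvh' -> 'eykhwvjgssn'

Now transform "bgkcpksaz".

wdhzmhpxy

Looking at the pairs, the operation is to shift every letter 3 places backward in the alphabet (wrapping around), then swap the first and last characters.
For "bgkcpksaz", step one produces "ydhzmhpxw"; step two turns that into "wdhzmhpxy".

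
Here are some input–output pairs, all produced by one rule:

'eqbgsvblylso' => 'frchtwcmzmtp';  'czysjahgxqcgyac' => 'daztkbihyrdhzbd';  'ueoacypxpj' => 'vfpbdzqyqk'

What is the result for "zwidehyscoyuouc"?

Looking at the pairs, the operation is to shift every letter 1 place forward in the alphabet (wrapping around).
"zwidehyscoyuouc" → "axjefiztdpzvpvd".

axjefiztdpzvpvd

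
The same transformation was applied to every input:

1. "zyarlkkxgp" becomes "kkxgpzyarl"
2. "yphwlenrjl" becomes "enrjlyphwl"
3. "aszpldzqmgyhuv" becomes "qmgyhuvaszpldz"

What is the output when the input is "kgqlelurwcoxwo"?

rwcoxwokgqlelu

What's happening: swap the front and back halves of the string.
Doing the same to "kgqlelurwcoxwo": "rwcoxwokgqlelu".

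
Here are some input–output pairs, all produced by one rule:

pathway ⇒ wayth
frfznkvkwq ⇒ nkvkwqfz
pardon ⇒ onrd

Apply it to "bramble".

In each case the input is transformed by: delete the first 2 characters, then move the first 2 characters to the end (rotate left by 2).
For "bramble", step one produces "amble"; step two turns that into "bleam".

bleam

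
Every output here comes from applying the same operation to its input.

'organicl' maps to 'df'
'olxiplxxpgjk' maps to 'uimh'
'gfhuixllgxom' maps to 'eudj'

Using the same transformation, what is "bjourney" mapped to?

In each case the input is transformed by: keep one character in every 3, starting at position 3 (positions 3rd, 6th, 9th, ...), then shift every letter 3 places backward in the alphabet (wrapping around).
Starting from "bjourney": after the first operation, "on"; after the second, "lk".

lk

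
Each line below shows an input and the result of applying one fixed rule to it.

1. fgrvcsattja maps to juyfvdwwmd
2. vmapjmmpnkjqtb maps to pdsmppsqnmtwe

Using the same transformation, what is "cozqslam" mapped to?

rctvodp

Looking at the pairs, the operation is to delete the first character, then shift every letter 3 places forward in the alphabet (wrapping around).
Applying that to "cozqslam" gives "rctvodp".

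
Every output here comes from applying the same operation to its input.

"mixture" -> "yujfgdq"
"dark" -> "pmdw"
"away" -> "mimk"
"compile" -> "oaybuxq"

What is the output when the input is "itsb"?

ufen

The pattern: shift every letter 12 places forward in the alphabet (wrapping around).
"itsb" → "ufen".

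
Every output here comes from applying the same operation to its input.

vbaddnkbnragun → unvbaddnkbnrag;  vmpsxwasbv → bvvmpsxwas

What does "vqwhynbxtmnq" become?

Each output is the input with this applied: move the last 2 characters to the front (rotate right by 2).
On "vqwhynbxtmnq" that produces "nqvqwhynbxtm".

nqvqwhynbxtm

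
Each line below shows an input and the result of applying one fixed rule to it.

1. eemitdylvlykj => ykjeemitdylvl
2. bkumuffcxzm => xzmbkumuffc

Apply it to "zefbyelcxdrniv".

The transformation: move the last 3 characters to the front (rotate right by 3).
Doing the same to "zefbyelcxdrniv": "nivzefbyelcxdr".

nivzefbyelcxdr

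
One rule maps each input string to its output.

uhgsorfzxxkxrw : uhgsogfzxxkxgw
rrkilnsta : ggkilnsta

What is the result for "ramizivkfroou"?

gamizivkfgoou

Rule — replace every "r" with "g".
So "ramizivkfroou" becomes "gamizivkfgoou".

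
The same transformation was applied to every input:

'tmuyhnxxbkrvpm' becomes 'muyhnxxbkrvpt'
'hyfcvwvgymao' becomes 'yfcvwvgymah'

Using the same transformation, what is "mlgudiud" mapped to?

lgudium

In each case the input is transformed by: delete the last character, then move the first character to the end.
Working it through for "mlgudiud": intermediate "mlgudiu", final "lgudium".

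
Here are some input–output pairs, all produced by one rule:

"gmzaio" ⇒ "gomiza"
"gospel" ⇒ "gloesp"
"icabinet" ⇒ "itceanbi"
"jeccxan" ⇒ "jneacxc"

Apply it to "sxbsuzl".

The transformation: take characters alternately from the front and the back (1st, last, 2nd, 2nd-last, ...).
For "sxbsuzl" the result is "slxzbus".

slxzbus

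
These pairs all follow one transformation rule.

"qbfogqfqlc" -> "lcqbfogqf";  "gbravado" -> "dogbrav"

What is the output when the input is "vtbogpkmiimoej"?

ejvtbogpkmiim

In each case the input is transformed by: move the last 2 characters to the front (rotate right by 2), then delete the last character.
Starting from "vtbogpkmiimoej": after the first operation, "ejvtbogpkmiimo"; after the second, "ejvtbogpkmiim".
(Check on "qbfogqfqlc": → "lcqbfogqfq" → "lcqbfogqf" ✓)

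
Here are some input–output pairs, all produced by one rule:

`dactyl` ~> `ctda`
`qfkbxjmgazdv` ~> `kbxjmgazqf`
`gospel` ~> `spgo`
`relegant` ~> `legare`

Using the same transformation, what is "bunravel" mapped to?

nravbu

The pattern: delete the last 2 characters, then move the first 2 characters to the end (rotate left by 2).
Working it through for "bunravel": intermediate "bunrav", final "nravbu".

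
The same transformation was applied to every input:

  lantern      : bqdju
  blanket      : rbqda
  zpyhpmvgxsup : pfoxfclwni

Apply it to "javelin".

zqlub

Looking at the pairs, the operation is to shift every letter 10 places backward in the alphabet (wrapping around), then delete the last 2 characters.
Applying that to "javelin" gives "zqlub".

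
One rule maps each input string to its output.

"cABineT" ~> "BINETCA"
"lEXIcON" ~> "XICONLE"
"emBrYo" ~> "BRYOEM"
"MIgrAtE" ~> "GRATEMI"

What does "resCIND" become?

The pattern: move the first 2 characters to the end (rotate left by 2), then convert every letter to uppercase.
For "resCIND" the result is "SCINDRE".

SCINDRE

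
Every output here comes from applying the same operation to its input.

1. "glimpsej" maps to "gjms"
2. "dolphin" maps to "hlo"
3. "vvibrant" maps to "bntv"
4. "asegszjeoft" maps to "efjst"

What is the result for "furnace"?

cfr

The pattern: sort the characters into alphabetical order, then keep every other character starting from the second (positions 2nd, 4th, 6th, ...).
For "furnace", step one produces "acefnru"; step two turns that into "cfr".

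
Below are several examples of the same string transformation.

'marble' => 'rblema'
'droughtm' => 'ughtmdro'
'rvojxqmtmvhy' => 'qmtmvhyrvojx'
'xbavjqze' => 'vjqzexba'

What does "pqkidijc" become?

idijcpqk

Rule — swap the front and back halves of the string, then move the last character to the front.
Applying both steps to "pqkidijc": "dijcpqki", then "idijcpqk".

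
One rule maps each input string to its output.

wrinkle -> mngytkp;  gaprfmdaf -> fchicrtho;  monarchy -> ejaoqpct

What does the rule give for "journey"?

pgalqwt

The transformation: move the last 3 characters to the front (rotate right by 3), then shift every letter 2 places forward in the alphabet (wrapping around).
Applying both steps to "journey": "neyjour", then "pgalqwt".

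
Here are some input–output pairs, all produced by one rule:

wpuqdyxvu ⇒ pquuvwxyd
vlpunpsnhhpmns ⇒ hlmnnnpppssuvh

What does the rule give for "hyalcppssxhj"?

chhjlppssxya

In each case the input is transformed by: sort the characters into alphabetical order, then move the first character to the end.
Working it through for "hyalcppssxhj": intermediate "achhjlppssxy", final "chhjlppssxya".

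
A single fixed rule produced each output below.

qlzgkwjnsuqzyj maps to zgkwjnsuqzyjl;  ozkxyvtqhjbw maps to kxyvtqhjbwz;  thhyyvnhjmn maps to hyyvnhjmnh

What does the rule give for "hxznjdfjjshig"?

znjdfjjshigx

Looking at the pairs, the operation is to delete the first character, then move the first character to the end.
For "hxznjdfjjshig", step one produces "xznjdfjjshig"; step two turns that into "znjdfjjshigx".
(Check on "qlzgkwjnsuqzyj": → "lzgkwjnsuqzyj" → "zgkwjnsuqzyjl" ✓)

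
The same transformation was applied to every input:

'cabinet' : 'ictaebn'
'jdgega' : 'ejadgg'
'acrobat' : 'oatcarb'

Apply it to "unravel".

Rule — take characters alternately from the front and the back (1st, last, 2nd, 2nd-last, ...), then move the last character to the front.
Starting from "unravel": after the first operation, "ulnerva"; after the second, "aulnerv".

aulnerv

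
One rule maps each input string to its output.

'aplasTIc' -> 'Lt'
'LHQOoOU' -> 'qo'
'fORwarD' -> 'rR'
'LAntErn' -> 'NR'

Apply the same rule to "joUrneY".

uE

In each case the input is transformed by: flip the case of every letter, then keep one character in every 3, starting at position 3 (positions 3rd, 6th, 9th, ...).
For "joUrneY", step one produces "JOuRNEy"; step two turns that into "uE".
(Check on "LAntErn": → "laNTeRN" → "NR" ✓)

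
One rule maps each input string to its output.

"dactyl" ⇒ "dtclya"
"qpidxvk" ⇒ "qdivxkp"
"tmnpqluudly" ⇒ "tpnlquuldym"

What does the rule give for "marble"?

Rule — swap each adjacent pair of characters (1↔2, 3↔4, ...), then move the first character to the end.
On "marble": the first step gives "ambrel", and the second then gives "mbrela".

mbrela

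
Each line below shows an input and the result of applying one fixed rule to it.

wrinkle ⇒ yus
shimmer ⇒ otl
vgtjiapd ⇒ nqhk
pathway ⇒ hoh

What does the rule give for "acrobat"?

Each output is the input with this applied: keep every other character starting from the second (positions 2nd, 4th, 6th, ...), then shift every letter 7 places forward in the alphabet (wrapping around).
"acrobat" → "coa" → "jvh".

jvh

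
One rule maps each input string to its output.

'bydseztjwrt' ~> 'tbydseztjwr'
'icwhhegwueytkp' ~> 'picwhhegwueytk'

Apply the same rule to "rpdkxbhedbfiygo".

Rule — move the last character to the front.
"rpdkxbhedbfiygo" → "orpdkxbhedbfiyg".

orpdkxbhedbfiyg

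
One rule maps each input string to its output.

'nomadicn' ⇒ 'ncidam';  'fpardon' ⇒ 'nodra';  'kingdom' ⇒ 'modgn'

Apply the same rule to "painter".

In each case the input is transformed by: reverse the string, then delete the last 2 characters.
For "painter", step one produces "retniap"; step two turns that into "retni".

retni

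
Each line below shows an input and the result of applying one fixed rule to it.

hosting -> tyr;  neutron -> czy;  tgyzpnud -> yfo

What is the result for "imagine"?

Looking at the pairs, the operation is to shift every letter 11 places forward in the alphabet (wrapping around), then keep only the last 3 characters.
Starting from "imagine": after the first operation, "txlrtyp"; after the second, "typ".

typ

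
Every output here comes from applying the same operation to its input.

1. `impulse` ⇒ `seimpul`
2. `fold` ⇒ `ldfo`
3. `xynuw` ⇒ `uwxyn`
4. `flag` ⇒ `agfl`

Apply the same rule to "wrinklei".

Rule — move the last 2 characters to the front (rotate right by 2).
Doing the same to "wrinklei": "eiwrinkl".

eiwrinkl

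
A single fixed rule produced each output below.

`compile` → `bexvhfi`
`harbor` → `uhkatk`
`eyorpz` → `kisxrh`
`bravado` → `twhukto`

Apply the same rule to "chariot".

Looking at the pairs, the operation is to shift every letter 7 places backward in the alphabet (wrapping around), then move the last 3 characters to the front (rotate right by 3).
"chariot" → "vatkbhm" → "bhmvatk".

bhmvatk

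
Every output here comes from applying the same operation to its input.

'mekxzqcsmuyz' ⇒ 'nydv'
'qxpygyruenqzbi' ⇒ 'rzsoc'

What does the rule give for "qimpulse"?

rqt

The rule is to shift every letter 1 place forward in the alphabet (wrapping around), then keep one character in every 3, starting at position 1 (positions 1st, 4th, 7th, ...).
On "qimpulse": the first step gives "rjnqvmtf", and the second then gives "rqt".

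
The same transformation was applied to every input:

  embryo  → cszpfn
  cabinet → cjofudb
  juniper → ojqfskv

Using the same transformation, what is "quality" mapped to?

The rule is to shift every letter 1 place forward in the alphabet (wrapping around), then move the first 2 characters to the end (rotate left by 2).
Working it through for "quality": intermediate "rvbmjuz", final "bmjuzrv".

bmjuzrv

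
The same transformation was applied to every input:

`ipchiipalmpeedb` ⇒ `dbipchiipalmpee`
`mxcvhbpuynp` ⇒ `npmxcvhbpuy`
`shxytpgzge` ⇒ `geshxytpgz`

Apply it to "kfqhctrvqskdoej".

In each case the input is transformed by: move the last 2 characters to the front (rotate right by 2).
On "kfqhctrvqskdoej" that produces "ejkfqhctrvqskdo".

ejkfqhctrvqskdo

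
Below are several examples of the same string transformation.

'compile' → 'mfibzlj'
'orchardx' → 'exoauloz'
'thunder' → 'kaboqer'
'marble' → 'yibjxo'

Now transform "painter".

kqbomxf

Rule — shift every letter 3 places backward in the alphabet (wrapping around), then move the first 3 characters to the end (rotate left by 3).
"painter" → "mxfkqbo" → "kqbomxf".
(Check on "marble": → "jxoyib" → "yibjxo" ✓)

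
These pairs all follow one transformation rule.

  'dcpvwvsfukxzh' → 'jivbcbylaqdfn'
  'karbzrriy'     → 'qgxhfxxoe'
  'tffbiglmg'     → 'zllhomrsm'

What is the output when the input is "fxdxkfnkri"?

ldjdqltqxo

Rule — shift every letter 6 places forward in the alphabet (wrapping around).
Doing the same to "fxdxkfnkri": "ldjdqltqxo".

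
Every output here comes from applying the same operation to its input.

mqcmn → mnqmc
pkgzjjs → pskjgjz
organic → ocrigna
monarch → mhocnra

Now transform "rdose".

redso

Rule — take characters alternately from the front and the back (1st, last, 2nd, 2nd-last, ...).
Doing the same to "rdose": "redso".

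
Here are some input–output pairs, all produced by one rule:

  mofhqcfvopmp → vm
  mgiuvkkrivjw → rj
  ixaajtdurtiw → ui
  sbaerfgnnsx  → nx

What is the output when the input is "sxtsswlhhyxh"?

hx

In each case the input is transformed by: keep one character in every 3, starting at position 2 (positions 2nd, 5th, 8th, ...), then keep only the last 2 characters.
Starting from "sxtsswlhhyxh": after the first operation, "xshx"; after the second, "hx".
(Check on "mofhqcfvopmp": → "oqvm" → "vm" ✓)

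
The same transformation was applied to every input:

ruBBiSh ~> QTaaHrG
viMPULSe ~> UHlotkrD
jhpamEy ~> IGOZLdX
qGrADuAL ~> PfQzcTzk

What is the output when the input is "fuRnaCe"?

ETqMZbD

The pattern: flip the case of every letter, then shift every letter 1 place backward in the alphabet (wrapping around).
Applying both steps to "fuRnaCe": "FUrNAcE", then "ETqMZbD".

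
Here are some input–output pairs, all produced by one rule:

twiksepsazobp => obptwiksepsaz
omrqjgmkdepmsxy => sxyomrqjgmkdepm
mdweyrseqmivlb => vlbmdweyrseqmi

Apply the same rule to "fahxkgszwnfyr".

fyrfahxkgszwn

What's happening: move the last 3 characters to the front (rotate right by 3).
"fahxkgszwnfyr" → "fyrfahxkgszwn".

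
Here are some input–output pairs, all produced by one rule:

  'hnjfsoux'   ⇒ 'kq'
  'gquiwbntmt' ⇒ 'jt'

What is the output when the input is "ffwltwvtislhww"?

ii

The pattern: shift every letter 3 places forward in the alphabet (wrapping around), then keep only the first 2 characters.
"ffwltwvtislhww" → "iizowzywlvokzz" → "ii".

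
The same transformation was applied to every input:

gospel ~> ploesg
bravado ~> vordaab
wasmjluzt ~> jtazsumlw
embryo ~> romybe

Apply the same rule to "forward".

wdorraf

Rule — take characters alternately from the front and the back (1st, last, 2nd, 2nd-last, ...), then swap the first and last characters.
For "forward", step one produces "fdorraw"; step two turns that into "wdorraf".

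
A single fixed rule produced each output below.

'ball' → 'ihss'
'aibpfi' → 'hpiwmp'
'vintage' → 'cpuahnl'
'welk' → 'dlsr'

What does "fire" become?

mpyl

Each output is the input with this applied: shift every letter 7 places forward in the alphabet (wrapping around).
For "fire" the result is "mpyl".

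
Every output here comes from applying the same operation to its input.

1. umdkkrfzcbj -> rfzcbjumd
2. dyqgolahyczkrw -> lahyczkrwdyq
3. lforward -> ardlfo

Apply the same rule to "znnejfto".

In each case the input is transformed by: move the first 3 characters to the end (rotate left by 3), then delete the first 2 characters.
On "znnejfto": the first step gives "ejftoznn", and the second then gives "ftoznn".

ftoznn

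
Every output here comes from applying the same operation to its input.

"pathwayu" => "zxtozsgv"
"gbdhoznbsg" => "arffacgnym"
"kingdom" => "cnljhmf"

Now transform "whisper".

The transformation: shift every letter 1 place backward in the alphabet (wrapping around), then move the last 3 characters to the front (rotate right by 3).
For "whisper", step one produces "vghrodq"; step two turns that into "odqvghr".

odqvghr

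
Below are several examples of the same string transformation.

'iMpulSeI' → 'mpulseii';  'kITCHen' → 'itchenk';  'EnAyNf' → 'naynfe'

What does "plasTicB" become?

The transformation: move the first character to the end, then convert every letter to lowercase.
Applying both steps to "plasTicB": "lasTicBp", then "lasticbp".

lasticbp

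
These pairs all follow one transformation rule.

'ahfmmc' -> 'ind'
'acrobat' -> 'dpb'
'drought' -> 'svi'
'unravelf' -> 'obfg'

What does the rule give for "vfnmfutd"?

The rule is to shift every letter 1 place forward in the alphabet (wrapping around), then keep every other character starting from the second (positions 2nd, 4th, 6th, ...).
Starting from "vfnmfutd": after the first operation, "wgongvue"; after the second, "gnve".

gnve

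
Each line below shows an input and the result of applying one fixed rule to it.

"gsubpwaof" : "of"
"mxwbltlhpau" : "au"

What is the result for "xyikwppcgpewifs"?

fs

Each output is the input with this applied: keep only the last 2 characters.
Applying that to "xyikwppcgpewifs" gives "fs".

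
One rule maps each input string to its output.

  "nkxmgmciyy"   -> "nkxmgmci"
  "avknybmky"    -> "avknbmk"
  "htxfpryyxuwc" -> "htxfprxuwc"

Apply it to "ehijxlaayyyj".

The pattern: remove every "y".
For "ehijxlaayyyj" the result is "ehijxlaaj".

ehijxlaaj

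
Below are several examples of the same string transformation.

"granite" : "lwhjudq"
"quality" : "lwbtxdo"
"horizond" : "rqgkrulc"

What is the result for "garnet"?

The transformation: shift every letter 3 places forward in the alphabet (wrapping around), then move the last 3 characters to the front (rotate right by 3).
Applying that to "garnet" gives "qhwjdu".

qhwjdu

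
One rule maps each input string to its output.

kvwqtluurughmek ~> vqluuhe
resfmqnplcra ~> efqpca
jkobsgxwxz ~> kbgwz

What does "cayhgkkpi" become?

Looking at the pairs, the operation is to keep every other character starting from the second (positions 2nd, 4th, 6th, ...).
"cayhgkkpi" → "ahkp".

ahkp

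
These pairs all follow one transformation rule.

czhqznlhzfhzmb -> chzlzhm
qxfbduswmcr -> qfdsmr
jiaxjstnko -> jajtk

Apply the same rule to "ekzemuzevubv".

Looking at the pairs, the operation is to keep every other character starting from the first (positions 1st, 3rd, 5th, ...).
So "ekzemuzevubv" becomes "ezmzvb".

ezmzvb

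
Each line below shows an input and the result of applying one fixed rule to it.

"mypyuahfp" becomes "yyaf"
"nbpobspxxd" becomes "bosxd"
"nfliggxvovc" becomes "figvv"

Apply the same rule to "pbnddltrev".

Each output is the input with this applied: keep every other character starting from the second (positions 2nd, 4th, 6th, ...).
Doing the same to "pbnddltrev": "bdlrv".

bdlrv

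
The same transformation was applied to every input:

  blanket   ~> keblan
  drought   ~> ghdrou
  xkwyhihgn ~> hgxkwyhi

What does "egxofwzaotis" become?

tiegxofwzao

The transformation: delete the last character, then move the last 2 characters to the front (rotate right by 2).
Applying that to "egxofwzaotis" gives "tiegxofwzao".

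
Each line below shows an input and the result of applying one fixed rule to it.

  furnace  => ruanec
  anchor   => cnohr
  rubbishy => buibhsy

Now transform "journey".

uonrye

In each case the input is transformed by: delete the first character, then swap each adjacent pair of characters (1↔2, 3↔4, ...).
Applying both steps to "journey": "ourney", then "uonrye".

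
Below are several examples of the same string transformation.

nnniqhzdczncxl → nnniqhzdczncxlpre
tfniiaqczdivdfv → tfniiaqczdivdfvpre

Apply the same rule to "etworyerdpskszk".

etworyerdpskszkpre

In each case the input is transformed by: append "pre".
On "etworyerdpskszk" that produces "etworyerdpskszkpre".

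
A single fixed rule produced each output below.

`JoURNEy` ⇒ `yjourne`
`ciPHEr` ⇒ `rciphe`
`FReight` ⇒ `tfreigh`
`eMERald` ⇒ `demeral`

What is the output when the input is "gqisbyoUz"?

zgqisbyou

The transformation: move the last character to the front, then convert every letter to lowercase.
On "gqisbyoUz": the first step gives "zgqisbyoU", and the second then gives "zgqisbyou".
(Check on "ciPHEr": → "rciPHE" → "rciphe" ✓)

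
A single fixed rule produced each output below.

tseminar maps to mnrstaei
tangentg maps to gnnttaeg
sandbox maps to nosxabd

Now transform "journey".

The transformation: sort the characters into alphabetical order, then move the first 3 characters to the end (rotate left by 3).
So "journey" becomes "oruyejn".

oruyejn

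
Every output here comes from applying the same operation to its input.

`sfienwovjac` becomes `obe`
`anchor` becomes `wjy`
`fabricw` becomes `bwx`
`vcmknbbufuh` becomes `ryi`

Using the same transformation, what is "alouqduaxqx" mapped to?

The transformation: shift every letter 4 places backward in the alphabet (wrapping around), then keep only the first 3 characters.
Starting from "alouqduaxqx": after the first operation, "whkqmzqwtmt"; after the second, "whk".
(Check on "vcmknbbufuh": → "ryigjxxqbqd" → "ryi" ✓)

whk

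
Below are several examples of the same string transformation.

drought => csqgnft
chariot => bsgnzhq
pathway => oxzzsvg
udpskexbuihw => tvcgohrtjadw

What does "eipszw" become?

In each case the input is transformed by: shift every letter 1 place backward in the alphabet (wrapping around), then take characters alternately from the front and the back (1st, last, 2nd, 2nd-last, ...).
For "eipszw", step one produces "dhoryv"; step two turns that into "dvhyor".

dvhyor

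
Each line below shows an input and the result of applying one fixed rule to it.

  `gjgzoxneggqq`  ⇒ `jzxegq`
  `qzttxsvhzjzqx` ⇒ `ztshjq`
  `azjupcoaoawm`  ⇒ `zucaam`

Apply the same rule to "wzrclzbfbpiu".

zczfpu

Each output is the input with this applied: keep every other character starting from the second (positions 2nd, 4th, 6th, ...).
On "wzrclzbfbpiu" that produces "zczfpu".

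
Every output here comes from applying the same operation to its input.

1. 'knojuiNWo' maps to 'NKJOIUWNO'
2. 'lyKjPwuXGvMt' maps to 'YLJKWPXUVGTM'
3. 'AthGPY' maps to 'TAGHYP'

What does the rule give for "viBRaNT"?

IVRBNAT

The transformation: swap each adjacent pair of characters (1↔2, 3↔4, ...), then convert every letter to uppercase.
For "viBRaNT", step one produces "ivRBNaT"; step two turns that into "IVRBNAT".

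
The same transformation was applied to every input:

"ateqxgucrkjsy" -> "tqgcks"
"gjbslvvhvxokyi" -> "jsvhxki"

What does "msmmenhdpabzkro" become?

The pattern: keep every other character starting from the second (positions 2nd, 4th, 6th, ...).
Applying that to "msmmenhdpabzkro" gives "smndazr".

smndazr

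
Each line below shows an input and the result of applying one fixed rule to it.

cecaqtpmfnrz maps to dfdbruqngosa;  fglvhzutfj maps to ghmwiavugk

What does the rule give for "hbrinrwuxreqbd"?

The transformation: shift every letter 1 place forward in the alphabet (wrapping around).
So "hbrinrwuxreqbd" becomes "icsjosxvysfrce".

icsjosxvysfrce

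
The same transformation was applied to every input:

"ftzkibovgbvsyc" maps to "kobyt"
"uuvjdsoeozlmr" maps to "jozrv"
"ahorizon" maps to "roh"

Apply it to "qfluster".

uef

Looking at the pairs, the operation is to move the first 3 characters to the end (rotate left by 3), then keep one character in every 3, starting at position 1 (positions 1st, 4th, 7th, ...).
For "qfluster", step one produces "usterqfl"; step two turns that into "uef".
(Check on "ftzkibovgbvsyc": → "kibovgbvsycftz" → "kobyt" ✓)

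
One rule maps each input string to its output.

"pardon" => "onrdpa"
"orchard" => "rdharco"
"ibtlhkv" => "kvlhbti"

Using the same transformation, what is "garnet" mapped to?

etrnga

The transformation: reverse the string, then swap each adjacent pair of characters (1↔2, 3↔4, ...).
"garnet" → "tenrag" → "etrnga".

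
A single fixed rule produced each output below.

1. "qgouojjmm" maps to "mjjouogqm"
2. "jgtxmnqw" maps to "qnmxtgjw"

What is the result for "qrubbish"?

sibburqh

The rule is to move the last character to the front, then reverse the string.
For "qrubbish", step one produces "hqrubbis"; step two turns that into "sibburqh".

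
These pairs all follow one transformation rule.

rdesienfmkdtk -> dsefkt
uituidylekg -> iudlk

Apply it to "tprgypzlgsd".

pgpls

Looking at the pairs, the operation is to keep every other character starting from the second (positions 2nd, 4th, 6th, ...).
So "tprgypzlgsd" becomes "pgpls".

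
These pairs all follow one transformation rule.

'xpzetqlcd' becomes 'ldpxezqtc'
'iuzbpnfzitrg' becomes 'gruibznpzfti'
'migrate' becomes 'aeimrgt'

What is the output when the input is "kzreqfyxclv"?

Each output is the input with this applied: swap each adjacent pair of characters (1↔2, 3↔4, ...), then move the last 2 characters to the front (rotate right by 2).
For "kzreqfyxclv", step one produces "zkerfqxylcv"; step two turns that into "cvzkerfqxyl".

cvzkerfqxyl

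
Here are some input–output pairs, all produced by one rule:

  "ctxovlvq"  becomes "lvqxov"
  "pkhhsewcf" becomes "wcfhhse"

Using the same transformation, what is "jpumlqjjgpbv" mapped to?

The pattern: delete the first 2 characters, then move the last 3 characters to the front (rotate right by 3).
Applying both steps to "jpumlqjjgpbv": "umlqjjgpbv", then "pbvumlqjjg".

pbvumlqjjg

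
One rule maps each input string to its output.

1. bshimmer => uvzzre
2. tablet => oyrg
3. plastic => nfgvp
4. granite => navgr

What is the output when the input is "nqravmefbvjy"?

Each output is the input with this applied: shift every letter 13 places forward in the alphabet (wrapping around) — i.e. ROT13, then delete the first 2 characters.
Working it through for "nqravmefbvjy": intermediate "adenizrsoiwl", final "enizrsoiwl".
(Check on "bshimmer": → "ofuvzzre" → "uvzzre" ✓)

enizrsoiwl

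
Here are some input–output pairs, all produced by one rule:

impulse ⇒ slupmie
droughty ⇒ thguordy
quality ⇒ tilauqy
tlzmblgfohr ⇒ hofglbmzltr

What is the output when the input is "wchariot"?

In each case the input is transformed by: reverse the string, then move the first character to the end.
On "wchariot" that produces "oirahcwt".

oirahcwt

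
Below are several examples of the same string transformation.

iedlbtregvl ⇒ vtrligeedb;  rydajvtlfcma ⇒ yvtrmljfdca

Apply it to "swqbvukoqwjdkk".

The rule is to delete the last character, then sort the characters into reverse alphabetical order.
For "swqbvukoqwjdkk", step one produces "swqbvukoqwjdk"; step two turns that into "wwvusqqokkjdb".

wwvusqqokkjdb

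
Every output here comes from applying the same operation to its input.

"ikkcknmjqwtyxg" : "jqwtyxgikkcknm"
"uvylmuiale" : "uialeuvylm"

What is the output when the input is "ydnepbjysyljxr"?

ysyljxrydnepbj

What's happening: swap the front and back halves of the string.
"ydnepbjysyljxr" → "ysyljxrydnepbj".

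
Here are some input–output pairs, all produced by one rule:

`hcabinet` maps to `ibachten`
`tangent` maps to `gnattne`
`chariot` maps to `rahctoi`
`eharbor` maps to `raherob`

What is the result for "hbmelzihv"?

zlembhvhi

The transformation: move the last 3 characters to the front (rotate right by 3), then reverse the string.
For "hbmelzihv", step one produces "ihvhbmelz"; step two turns that into "zlembhvhi".
(Check on "chariot": → "iotchar" → "rahctoi" ✓)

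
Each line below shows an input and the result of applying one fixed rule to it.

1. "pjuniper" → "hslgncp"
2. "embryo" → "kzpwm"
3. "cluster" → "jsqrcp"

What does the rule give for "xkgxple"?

ievnjc

The rule is to delete the first character, then shift every letter 2 places backward in the alphabet (wrapping around).
Applying both steps to "xkgxple": "kgxple", then "ievnjc".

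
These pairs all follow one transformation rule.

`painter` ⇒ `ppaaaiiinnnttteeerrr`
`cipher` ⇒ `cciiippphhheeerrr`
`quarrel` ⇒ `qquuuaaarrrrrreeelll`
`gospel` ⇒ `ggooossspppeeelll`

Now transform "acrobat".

The rule is to repeat every character 3 times, then delete the first character.
For "acrobat", step one produces "aaacccrrrooobbbaaattt"; step two turns that into "aacccrrrooobbbaaattt".

aacccrrrooobbbaaattt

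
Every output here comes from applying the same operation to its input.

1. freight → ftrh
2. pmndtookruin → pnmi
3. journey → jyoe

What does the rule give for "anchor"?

The pattern: take characters alternately from the front and the back (1st, last, 2nd, 2nd-last, ...), then keep only the first 4 characters.
Working it through for "anchor": intermediate "arnoch", final "arno".

arno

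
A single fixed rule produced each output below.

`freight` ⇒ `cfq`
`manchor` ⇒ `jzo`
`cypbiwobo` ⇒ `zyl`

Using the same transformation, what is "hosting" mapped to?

Each output is the input with this applied: keep one character in every 3, starting at position 1 (positions 1st, 4th, 7th, ...), then shift every letter 3 places backward in the alphabet (wrapping around).
Starting from "hosting": after the first operation, "htg"; after the second, "eqd".

eqd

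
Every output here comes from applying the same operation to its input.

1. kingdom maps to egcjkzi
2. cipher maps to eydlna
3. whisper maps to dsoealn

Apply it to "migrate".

eincpwa

What's happening: swap each adjacent pair of characters (1↔2, 3↔4, ...), then shift every letter 4 places backward in the alphabet (wrapping around).
"migrate" → "imrgtae" → "eincpwa".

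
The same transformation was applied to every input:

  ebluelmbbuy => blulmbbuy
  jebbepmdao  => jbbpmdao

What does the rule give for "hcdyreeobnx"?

Rule — remove every "e".
So "hcdyreeobnx" becomes "hcdyrobnx".

hcdyrobnx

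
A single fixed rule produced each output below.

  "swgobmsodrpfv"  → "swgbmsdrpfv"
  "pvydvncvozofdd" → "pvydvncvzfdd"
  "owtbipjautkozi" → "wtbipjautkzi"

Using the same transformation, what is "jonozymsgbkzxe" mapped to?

jnzymsgbkzxe

The rule is to remove every "o".
For "jonozymsgbkzxe" the result is "jnzymsgbkzxe".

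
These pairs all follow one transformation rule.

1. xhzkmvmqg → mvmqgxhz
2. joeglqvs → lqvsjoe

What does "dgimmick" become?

The transformation: move the first 3 characters to the end (rotate left by 3), then delete the first character.
For "dgimmick", step one produces "mmickdgi"; step two turns that into "mickdgi".

mickdgi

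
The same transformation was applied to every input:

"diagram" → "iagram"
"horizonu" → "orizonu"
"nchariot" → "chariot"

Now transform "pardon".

What's happening: delete the first character.
Doing the same to "pardon": "ardon".

ardon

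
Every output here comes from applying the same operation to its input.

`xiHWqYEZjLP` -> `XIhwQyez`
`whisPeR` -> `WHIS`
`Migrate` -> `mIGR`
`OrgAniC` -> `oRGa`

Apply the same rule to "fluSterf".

The transformation: flip the case of every letter, then delete the last 3 characters.
For "fluSterf", step one produces "FLUsTERF"; step two turns that into "FLUsT".

FLUsT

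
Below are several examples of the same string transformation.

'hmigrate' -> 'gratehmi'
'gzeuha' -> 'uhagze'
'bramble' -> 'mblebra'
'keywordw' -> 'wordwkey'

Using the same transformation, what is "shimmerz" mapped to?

The transformation: move the first 3 characters to the end (rotate left by 3).
On "shimmerz" that produces "mmerzshi".

mmerzshi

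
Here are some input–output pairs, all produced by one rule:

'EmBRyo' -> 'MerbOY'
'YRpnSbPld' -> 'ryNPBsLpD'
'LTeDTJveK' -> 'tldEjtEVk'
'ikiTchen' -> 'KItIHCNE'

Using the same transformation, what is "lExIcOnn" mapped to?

Each output is the input with this applied: flip the case of every letter, then swap each adjacent pair of characters (1↔2, 3↔4, ...).
For "lExIcOnn", step one produces "LeXiCoNN"; step two turns that into "eLiXoCNN".

eLiXoCNN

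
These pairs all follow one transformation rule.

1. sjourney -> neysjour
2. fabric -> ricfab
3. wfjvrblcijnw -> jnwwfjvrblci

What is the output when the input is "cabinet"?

netcabi

Looking at the pairs, the operation is to move the last 3 characters to the front (rotate right by 3).
On "cabinet" that produces "netcabi".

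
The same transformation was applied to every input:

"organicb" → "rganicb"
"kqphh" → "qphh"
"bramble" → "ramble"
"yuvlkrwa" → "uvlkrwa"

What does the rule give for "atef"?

Rule — delete the first character.
Doing the same to "atef": "tef".

tef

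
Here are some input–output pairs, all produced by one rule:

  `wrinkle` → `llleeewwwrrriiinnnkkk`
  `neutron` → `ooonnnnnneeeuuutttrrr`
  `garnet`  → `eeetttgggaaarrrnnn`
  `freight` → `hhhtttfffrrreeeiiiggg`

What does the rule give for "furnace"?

ccceeefffuuurrrnnnaaa

Rule — move the last 2 characters to the front (rotate right by 2), then repeat every character 3 times.
For "furnace", step one produces "cefurna"; step two turns that into "ccceeefffuuurrrnnnaaa".
(Check on "garnet": → "etgarn" → "eeetttgggaaarrrnnn" ✓)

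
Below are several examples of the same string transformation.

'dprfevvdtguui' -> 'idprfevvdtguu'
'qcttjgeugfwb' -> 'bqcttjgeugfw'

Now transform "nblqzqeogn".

nnblqzqeog

The transformation: move the last character to the front.
For "nblqzqeogn" the result is "nnblqzqeog".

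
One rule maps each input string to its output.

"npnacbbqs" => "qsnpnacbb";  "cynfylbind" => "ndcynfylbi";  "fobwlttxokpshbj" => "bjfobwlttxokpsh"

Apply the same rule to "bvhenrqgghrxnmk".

What's happening: move the last 2 characters to the front (rotate right by 2).
"bvhenrqgghrxnmk" → "mkbvhenrqgghrxn".

mkbvhenrqgghrxn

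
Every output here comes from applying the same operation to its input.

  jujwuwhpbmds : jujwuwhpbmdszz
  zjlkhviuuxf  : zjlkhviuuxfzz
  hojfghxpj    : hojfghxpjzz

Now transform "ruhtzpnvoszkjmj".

ruhtzpnvoszkjmjzz

Each output is the input with this applied: append "zz".
"ruhtzpnvoszkjmj" → "ruhtzpnvoszkjmjzz".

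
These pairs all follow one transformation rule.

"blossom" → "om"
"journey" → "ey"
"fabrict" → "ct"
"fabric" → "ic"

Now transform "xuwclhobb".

Rule — keep only the last 2 characters.
"xuwclhobb" → "bb".

bb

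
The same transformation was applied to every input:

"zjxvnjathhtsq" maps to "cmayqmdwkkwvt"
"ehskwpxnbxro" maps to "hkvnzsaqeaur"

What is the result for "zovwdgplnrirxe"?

cryzgjsoquluah

Looking at the pairs, the operation is to shift every letter 3 places forward in the alphabet (wrapping around).
On "zovwdgplnrirxe" that produces "cryzgjsoquluah".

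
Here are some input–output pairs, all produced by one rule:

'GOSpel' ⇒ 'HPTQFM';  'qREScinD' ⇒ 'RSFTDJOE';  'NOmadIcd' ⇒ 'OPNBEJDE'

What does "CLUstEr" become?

The transformation: shift every letter 1 place forward in the alphabet (wrapping around), then convert every letter to uppercase.
On "CLUstEr": the first step gives "DMVtuFs", and the second then gives "DMVTUFS".
(Check on "GOSpel": → "HPTqfm" → "HPTQFM" ✓)

DMVTUFS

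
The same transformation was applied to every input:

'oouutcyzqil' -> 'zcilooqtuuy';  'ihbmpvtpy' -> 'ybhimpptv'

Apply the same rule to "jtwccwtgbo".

Each output is the input with this applied: sort the characters into alphabetical order, then move the last character to the front.
Starting from "jtwccwtgbo": after the first operation, "bccgjottww"; after the second, "wbccgjottw".
(Check on "ihbmpvtpy": → "bhimpptvy" → "ybhimpptv" ✓)

wbccgjottw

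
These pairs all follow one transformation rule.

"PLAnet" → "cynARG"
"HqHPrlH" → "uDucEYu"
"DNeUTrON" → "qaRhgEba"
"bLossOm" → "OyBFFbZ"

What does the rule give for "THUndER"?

In each case the input is transformed by: flip the case of every letter, then shift every letter 13 places forward in the alphabet (wrapping around) — i.e. ROT13.
Starting from "THUndER": after the first operation, "thuNDer"; after the second, "guhAQre".

guhAQre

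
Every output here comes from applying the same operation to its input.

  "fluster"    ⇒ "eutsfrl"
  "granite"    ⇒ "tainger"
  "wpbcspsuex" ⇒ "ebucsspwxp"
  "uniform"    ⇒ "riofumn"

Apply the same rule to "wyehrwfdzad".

aezhdrfwwdy

Looking at the pairs, the operation is to take characters alternately from the front and the back (1st, last, 2nd, 2nd-last, ...), then move the first 3 characters to the end (rotate left by 3).
Applying both steps to "wyehrwfdzad": "wdyaezhdrfw", then "aezhdrfwwdy".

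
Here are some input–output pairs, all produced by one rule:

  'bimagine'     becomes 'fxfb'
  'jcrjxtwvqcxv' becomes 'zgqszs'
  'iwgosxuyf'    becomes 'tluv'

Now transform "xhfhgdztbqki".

The pattern: keep every other character starting from the second (positions 2nd, 4th, 6th, ...), then shift every letter 3 places backward in the alphabet (wrapping around).
Working it through for "xhfhgdztbqki": intermediate "hhdtqi", final "eeaqnf".

eeaqnf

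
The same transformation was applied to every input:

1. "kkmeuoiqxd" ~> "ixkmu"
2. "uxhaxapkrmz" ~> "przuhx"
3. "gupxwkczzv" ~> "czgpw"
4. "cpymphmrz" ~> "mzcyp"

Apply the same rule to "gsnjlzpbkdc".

The transformation: keep every other character starting from the first (positions 1st, 3rd, 5th, ...), then move the first 3 characters to the end (rotate left by 3).
"gsnjlzpbkdc" → "gnlpkc" → "pkcgnl".

pkcgnl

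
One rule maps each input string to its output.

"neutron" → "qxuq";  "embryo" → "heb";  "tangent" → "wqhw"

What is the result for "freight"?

Looking at the pairs, the operation is to keep every other character starting from the first (positions 1st, 3rd, 5th, ...), then shift every letter 3 places forward in the alphabet (wrapping around).
Applying both steps to "freight": "fegt", then "ihjw".
(Check on "neutron": → "nurn" → "qxuq" ✓)

ihjw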